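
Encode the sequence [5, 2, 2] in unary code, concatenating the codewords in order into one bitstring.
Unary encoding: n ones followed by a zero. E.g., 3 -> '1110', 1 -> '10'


Encode each number as n ones followed by a terminating 0:
  5 -> 111110 (6 bits)
  2 -> 110 (3 bits)
  2 -> 110 (3 bits)
Total length = 6 + 3 + 3 = 12 bits.

Unary([5, 2, 2]) = 111110110110 (12 bits)


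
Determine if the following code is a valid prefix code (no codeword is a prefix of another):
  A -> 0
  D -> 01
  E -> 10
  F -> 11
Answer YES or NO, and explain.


Checking each pair (does one codeword prefix another?):
  A='0' vs D='01': prefix -- VIOLATION

NO -- this is NOT a valid prefix code. A (0) is a prefix of D (01).


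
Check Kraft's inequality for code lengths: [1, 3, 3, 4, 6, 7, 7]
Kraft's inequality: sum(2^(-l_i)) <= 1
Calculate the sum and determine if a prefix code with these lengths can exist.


Sum = 2^(-1) + 2^(-3) + 2^(-3) + 2^(-4) + 2^(-6) + 2^(-7) + 2^(-7)
    = 0.5 + 0.125 + 0.125 + 0.0625 + 0.015625 + 0.0078125 + 0.0078125
    = 108/128 = 0.84375
Since 0.84375 <= 1, Kraft's inequality IS satisfied.
A prefix code with these lengths CAN exist.

Kraft sum = 0.84375. Satisfied.


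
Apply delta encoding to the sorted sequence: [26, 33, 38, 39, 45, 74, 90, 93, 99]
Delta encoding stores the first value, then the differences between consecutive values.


First value: 26
Deltas:
  33 - 26 = 7
  38 - 33 = 5
  39 - 38 = 1
  45 - 39 = 6
  74 - 45 = 29
  90 - 74 = 16
  93 - 90 = 3
  99 - 93 = 6


Delta encoded: [26, 7, 5, 1, 6, 29, 16, 3, 6]


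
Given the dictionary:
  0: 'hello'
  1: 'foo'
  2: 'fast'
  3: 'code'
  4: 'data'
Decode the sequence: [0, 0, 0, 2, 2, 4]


Look up each index in the dictionary:
  0 -> 'hello'
  0 -> 'hello'
  0 -> 'hello'
  2 -> 'fast'
  2 -> 'fast'
  4 -> 'data'

Decoded: "hello hello hello fast fast data"


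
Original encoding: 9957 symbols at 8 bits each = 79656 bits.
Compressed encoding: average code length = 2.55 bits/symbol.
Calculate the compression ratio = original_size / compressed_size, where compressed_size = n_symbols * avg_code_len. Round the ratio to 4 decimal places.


original_size = n_symbols * orig_bits = 9957 * 8 = 79656 bits
compressed_size = n_symbols * avg_code_len = 9957 * 2.55 = 25390.35 bits
ratio = original_size / compressed_size = 79656 / 25390.35 = 3.1373

Compression ratio = 3.1373


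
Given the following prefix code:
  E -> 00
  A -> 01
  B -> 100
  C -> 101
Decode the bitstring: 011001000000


Decoding step by step:
Bits 01 -> A
Bits 100 -> B
Bits 100 -> B
Bits 00 -> E
Bits 00 -> E


Decoded message: ABBEE


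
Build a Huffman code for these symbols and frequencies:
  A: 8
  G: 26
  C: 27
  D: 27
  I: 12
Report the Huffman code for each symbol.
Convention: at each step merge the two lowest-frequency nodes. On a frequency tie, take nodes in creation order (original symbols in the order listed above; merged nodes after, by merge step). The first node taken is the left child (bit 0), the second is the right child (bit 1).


Huffman tree construction:
Step 1: Merge A(8) + I(12) = 20
Step 2: Merge (A+I)(20) + G(26) = 46
Step 3: Merge C(27) + D(27) = 54
Step 4: Merge ((A+I)+G)(46) + (C+D)(54) = 100
Read each symbol's code off the tree from the root (left child = 0, right child = 1).

Codes:
  A: 000 (length 3)
  G: 01 (length 2)
  C: 10 (length 2)
  D: 11 (length 2)
  I: 001 (length 3)
Average code length: 220/100 = 2.2000 bits/symbol


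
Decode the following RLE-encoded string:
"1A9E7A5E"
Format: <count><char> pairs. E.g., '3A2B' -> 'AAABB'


Expanding each <count><char> pair:
  1A -> 'A'
  9E -> 'EEEEEEEEE'
  7A -> 'AAAAAAA'
  5E -> 'EEEEE'

Decoded = AEEEEEEEEEAAAAAAAEEEEE


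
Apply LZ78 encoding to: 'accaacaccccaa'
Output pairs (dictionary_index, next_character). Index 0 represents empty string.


LZ78 encoding steps:
Dictionary: {0: ''}
Step 1: w='' (idx 0), next='a' -> output (0, 'a'), add 'a' as idx 1
Step 2: w='' (idx 0), next='c' -> output (0, 'c'), add 'c' as idx 2
Step 3: w='c' (idx 2), next='a' -> output (2, 'a'), add 'ca' as idx 3
Step 4: w='a' (idx 1), next='c' -> output (1, 'c'), add 'ac' as idx 4
Step 5: w='ac' (idx 4), next='c' -> output (4, 'c'), add 'acc' as idx 5
Step 6: w='c' (idx 2), next='c' -> output (2, 'c'), add 'cc' as idx 6
Step 7: w='a' (idx 1), next='a' -> output (1, 'a'), add 'aa' as idx 7


Encoded: [(0, 'a'), (0, 'c'), (2, 'a'), (1, 'c'), (4, 'c'), (2, 'c'), (1, 'a')]


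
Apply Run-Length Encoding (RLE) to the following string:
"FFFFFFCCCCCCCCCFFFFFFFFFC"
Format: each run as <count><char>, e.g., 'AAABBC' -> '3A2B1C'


Scanning runs left to right:
  i=0: run of 'F' x 6 -> '6F'
  i=6: run of 'C' x 9 -> '9C'
  i=15: run of 'F' x 9 -> '9F'
  i=24: run of 'C' x 1 -> '1C'

RLE = 6F9C9F1C


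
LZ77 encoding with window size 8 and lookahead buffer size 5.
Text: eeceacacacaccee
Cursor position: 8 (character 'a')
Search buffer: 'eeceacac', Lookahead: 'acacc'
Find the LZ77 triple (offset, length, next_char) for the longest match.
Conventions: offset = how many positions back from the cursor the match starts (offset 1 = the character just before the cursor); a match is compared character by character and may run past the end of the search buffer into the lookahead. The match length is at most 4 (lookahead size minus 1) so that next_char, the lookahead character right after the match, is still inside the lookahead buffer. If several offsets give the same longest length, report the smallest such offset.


Try each offset into the search buffer:
  offset=1 (pos 7, char 'c'): match length 0
  offset=2 (pos 6, char 'a'): match length 4
  offset=3 (pos 5, char 'c'): match length 0
  offset=4 (pos 4, char 'a'): match length 4
  offset=5 (pos 3, char 'e'): match length 0
  offset=6 (pos 2, char 'c'): match length 0
  offset=7 (pos 1, char 'e'): match length 0
  offset=8 (pos 0, char 'e'): match length 0
Longest match has length 4, found at offsets 2, 4; take the smallest, offset 2.
next_char = character at position 8 + 4 = 12 -> 'c'

Best match: offset=2, length=4 (matching 'acac' starting at position 6)
LZ77 triple: (2, 4, 'c')


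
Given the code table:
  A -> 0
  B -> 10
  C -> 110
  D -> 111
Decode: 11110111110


Decoding:
111 -> D
10 -> B
111 -> D
110 -> C


Result: DBDC


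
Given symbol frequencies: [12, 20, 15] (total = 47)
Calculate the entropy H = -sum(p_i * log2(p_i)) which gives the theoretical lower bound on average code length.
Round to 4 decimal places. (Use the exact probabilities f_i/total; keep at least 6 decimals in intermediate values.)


Per-symbol terms -p_i * log2(p_i) with p_i = f_i/47:
  p = 12/47 = 0.255319: log2(p) = -1.969626, -p*log2(p) = 0.502883
  p = 20/47 = 0.425532: log2(p) = -1.232661, -p*log2(p) = 0.524536
  p = 15/47 = 0.319149: log2(p) = -1.647698, -p*log2(p) = 0.525861
H = 0.502883 + 0.524536 + 0.525861 = 1.553280

H = 1.5533 bits/symbol


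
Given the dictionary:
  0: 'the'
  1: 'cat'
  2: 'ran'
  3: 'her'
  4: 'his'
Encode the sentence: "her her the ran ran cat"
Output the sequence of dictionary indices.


Look up each word in the dictionary:
  'her' -> 3
  'her' -> 3
  'the' -> 0
  'ran' -> 2
  'ran' -> 2
  'cat' -> 1

Encoded: [3, 3, 0, 2, 2, 1]


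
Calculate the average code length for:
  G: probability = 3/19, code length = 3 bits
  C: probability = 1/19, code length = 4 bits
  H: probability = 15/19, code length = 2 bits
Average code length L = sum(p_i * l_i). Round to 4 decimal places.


Weighted contributions p_i * l_i:
  G: (3/19) * 3 = 9/19
  C: (1/19) * 4 = 4/19
  H: (15/19) * 2 = 30/19
Sum = (9 + 4 + 30)/19 = 43/19

L = 43/19 = 2.2632 bits/symbol


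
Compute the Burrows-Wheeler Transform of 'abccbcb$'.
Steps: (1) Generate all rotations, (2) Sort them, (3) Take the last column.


Rotations (sorted):
  0: $abccbcb -> last char: b
  1: abccbcb$ -> last char: $
  2: b$abccbc -> last char: c
  3: bcb$abcc -> last char: c
  4: bccbcb$a -> last char: a
  5: cb$abccb -> last char: b
  6: cbcb$abc -> last char: c
  7: ccbcb$ab -> last char: b


BWT = b$ccabcb


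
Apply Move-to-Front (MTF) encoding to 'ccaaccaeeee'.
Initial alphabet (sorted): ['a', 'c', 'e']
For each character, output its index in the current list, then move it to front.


MTF encoding:
'c': index 1 in ['a', 'c', 'e'] -> ['c', 'a', 'e']
'c': index 0 in ['c', 'a', 'e'] -> ['c', 'a', 'e']
'a': index 1 in ['c', 'a', 'e'] -> ['a', 'c', 'e']
'a': index 0 in ['a', 'c', 'e'] -> ['a', 'c', 'e']
'c': index 1 in ['a', 'c', 'e'] -> ['c', 'a', 'e']
'c': index 0 in ['c', 'a', 'e'] -> ['c', 'a', 'e']
'a': index 1 in ['c', 'a', 'e'] -> ['a', 'c', 'e']
'e': index 2 in ['a', 'c', 'e'] -> ['e', 'a', 'c']
'e': index 0 in ['e', 'a', 'c'] -> ['e', 'a', 'c']
'e': index 0 in ['e', 'a', 'c'] -> ['e', 'a', 'c']
'e': index 0 in ['e', 'a', 'c'] -> ['e', 'a', 'c']


Output: [1, 0, 1, 0, 1, 0, 1, 2, 0, 0, 0]


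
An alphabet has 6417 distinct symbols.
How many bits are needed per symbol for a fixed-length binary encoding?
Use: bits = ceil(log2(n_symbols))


log2(6417) = 12.6477
Bracket: 2^12 = 4096 < 6417 <= 2^13 = 8192
So ceil(log2(6417)) = 13

bits = ceil(log2(6417)) = ceil(12.6477) = 13 bits


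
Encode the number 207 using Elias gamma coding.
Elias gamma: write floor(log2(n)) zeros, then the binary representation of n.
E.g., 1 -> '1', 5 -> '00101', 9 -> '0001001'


num_bits = floor(log2(207)) + 1 = 8
leading_zeros = num_bits - 1 = 7
binary(207) = 11001111

Elias gamma(207) = '0000000' + '11001111' = 000000011001111 (15 bits)


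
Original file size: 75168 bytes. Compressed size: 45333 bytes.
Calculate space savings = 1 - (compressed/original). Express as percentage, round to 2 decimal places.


ratio = compressed/original = 45333/75168 = 0.603089
savings = 1 - ratio = 1 - 0.603089 = 0.396911
as a percentage: 0.396911 * 100 = 39.69%

Space savings = 1 - 45333/75168 = 39.69%


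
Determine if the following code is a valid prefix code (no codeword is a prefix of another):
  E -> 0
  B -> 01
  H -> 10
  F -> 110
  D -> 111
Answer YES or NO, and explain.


Checking each pair (does one codeword prefix another?):
  E='0' vs B='01': prefix -- VIOLATION

NO -- this is NOT a valid prefix code. E (0) is a prefix of B (01).


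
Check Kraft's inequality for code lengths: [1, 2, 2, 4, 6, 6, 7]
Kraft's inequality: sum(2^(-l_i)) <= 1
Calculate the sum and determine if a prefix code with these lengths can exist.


Sum = 2^(-1) + 2^(-2) + 2^(-2) + 2^(-4) + 2^(-6) + 2^(-6) + 2^(-7)
    = 0.5 + 0.25 + 0.25 + 0.0625 + 0.015625 + 0.015625 + 0.0078125
    = 141/128 = 1.1015625
Since 1.1015625 > 1, Kraft's inequality is NOT satisfied.
A prefix code with these lengths CANNOT exist.

Kraft sum = 1.1015625. Not satisfied.


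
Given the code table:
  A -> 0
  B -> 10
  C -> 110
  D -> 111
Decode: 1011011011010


Decoding:
10 -> B
110 -> C
110 -> C
110 -> C
10 -> B


Result: BCCCB


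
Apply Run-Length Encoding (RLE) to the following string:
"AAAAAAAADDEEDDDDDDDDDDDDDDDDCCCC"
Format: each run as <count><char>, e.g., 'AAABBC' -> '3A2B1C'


Scanning runs left to right:
  i=0: run of 'A' x 8 -> '8A'
  i=8: run of 'D' x 2 -> '2D'
  i=10: run of 'E' x 2 -> '2E'
  i=12: run of 'D' x 16 -> '16D'
  i=28: run of 'C' x 4 -> '4C'

RLE = 8A2D2E16D4C


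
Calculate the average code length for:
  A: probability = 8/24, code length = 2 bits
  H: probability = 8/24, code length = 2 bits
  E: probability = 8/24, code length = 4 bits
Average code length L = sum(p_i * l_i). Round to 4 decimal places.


Weighted contributions p_i * l_i:
  A: (8/24) * 2 = 16/24
  H: (8/24) * 2 = 16/24
  E: (8/24) * 4 = 32/24
Sum = (16 + 16 + 32)/24 = 64/24

L = 64/24 = 2.6667 bits/symbol


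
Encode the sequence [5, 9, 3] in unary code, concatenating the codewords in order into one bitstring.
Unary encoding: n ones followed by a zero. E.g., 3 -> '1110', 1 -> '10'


Encode each number as n ones followed by a terminating 0:
  5 -> 111110 (6 bits)
  9 -> 1111111110 (10 bits)
  3 -> 1110 (4 bits)
Total length = 6 + 10 + 4 = 20 bits.

Unary([5, 9, 3]) = 11111011111111101110 (20 bits)


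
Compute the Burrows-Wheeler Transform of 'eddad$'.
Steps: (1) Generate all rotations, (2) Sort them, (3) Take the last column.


Rotations (sorted):
  0: $eddad -> last char: d
  1: ad$edd -> last char: d
  2: d$edda -> last char: a
  3: dad$ed -> last char: d
  4: ddad$e -> last char: e
  5: eddad$ -> last char: $


BWT = ddade$


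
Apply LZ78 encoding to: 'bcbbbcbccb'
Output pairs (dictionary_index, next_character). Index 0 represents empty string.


LZ78 encoding steps:
Dictionary: {0: ''}
Step 1: w='' (idx 0), next='b' -> output (0, 'b'), add 'b' as idx 1
Step 2: w='' (idx 0), next='c' -> output (0, 'c'), add 'c' as idx 2
Step 3: w='b' (idx 1), next='b' -> output (1, 'b'), add 'bb' as idx 3
Step 4: w='b' (idx 1), next='c' -> output (1, 'c'), add 'bc' as idx 4
Step 5: w='bc' (idx 4), next='c' -> output (4, 'c'), add 'bcc' as idx 5
Step 6: w='b' (idx 1), end of input -> output (1, '')


Encoded: [(0, 'b'), (0, 'c'), (1, 'b'), (1, 'c'), (4, 'c'), (1, '')]


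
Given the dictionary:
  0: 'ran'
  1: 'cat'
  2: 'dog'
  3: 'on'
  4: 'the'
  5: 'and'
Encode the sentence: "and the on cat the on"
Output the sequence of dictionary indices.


Look up each word in the dictionary:
  'and' -> 5
  'the' -> 4
  'on' -> 3
  'cat' -> 1
  'the' -> 4
  'on' -> 3

Encoded: [5, 4, 3, 1, 4, 3]


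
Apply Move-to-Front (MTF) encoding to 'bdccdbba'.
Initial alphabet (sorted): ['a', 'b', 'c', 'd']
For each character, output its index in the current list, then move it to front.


MTF encoding:
'b': index 1 in ['a', 'b', 'c', 'd'] -> ['b', 'a', 'c', 'd']
'd': index 3 in ['b', 'a', 'c', 'd'] -> ['d', 'b', 'a', 'c']
'c': index 3 in ['d', 'b', 'a', 'c'] -> ['c', 'd', 'b', 'a']
'c': index 0 in ['c', 'd', 'b', 'a'] -> ['c', 'd', 'b', 'a']
'd': index 1 in ['c', 'd', 'b', 'a'] -> ['d', 'c', 'b', 'a']
'b': index 2 in ['d', 'c', 'b', 'a'] -> ['b', 'd', 'c', 'a']
'b': index 0 in ['b', 'd', 'c', 'a'] -> ['b', 'd', 'c', 'a']
'a': index 3 in ['b', 'd', 'c', 'a'] -> ['a', 'b', 'd', 'c']


Output: [1, 3, 3, 0, 1, 2, 0, 3]


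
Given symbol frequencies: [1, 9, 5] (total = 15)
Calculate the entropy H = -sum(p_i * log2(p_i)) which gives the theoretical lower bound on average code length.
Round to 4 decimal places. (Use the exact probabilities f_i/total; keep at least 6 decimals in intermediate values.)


Per-symbol terms -p_i * log2(p_i) with p_i = f_i/15:
  p = 1/15 = 0.066667: log2(p) = -3.906891, -p*log2(p) = 0.260459
  p = 9/15 = 0.600000: log2(p) = -0.736966, -p*log2(p) = 0.442179
  p = 5/15 = 0.333333: log2(p) = -1.584963, -p*log2(p) = 0.528321
H = 0.260459 + 0.442179 + 0.528321 = 1.230959

H = 1.231 bits/symbol


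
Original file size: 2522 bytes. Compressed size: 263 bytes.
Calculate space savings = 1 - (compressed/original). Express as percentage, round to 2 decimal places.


ratio = compressed/original = 263/2522 = 0.104282
savings = 1 - ratio = 1 - 0.104282 = 0.895718
as a percentage: 0.895718 * 100 = 89.57%

Space savings = 1 - 263/2522 = 89.57%


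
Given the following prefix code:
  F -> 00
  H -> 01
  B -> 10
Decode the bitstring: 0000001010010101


Decoding step by step:
Bits 00 -> F
Bits 00 -> F
Bits 00 -> F
Bits 10 -> B
Bits 10 -> B
Bits 01 -> H
Bits 01 -> H
Bits 01 -> H


Decoded message: FFFBBHHH


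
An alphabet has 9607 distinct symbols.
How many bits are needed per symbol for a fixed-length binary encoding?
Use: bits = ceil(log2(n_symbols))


log2(9607) = 13.2299
Bracket: 2^13 = 8192 < 9607 <= 2^14 = 16384
So ceil(log2(9607)) = 14

bits = ceil(log2(9607)) = ceil(13.2299) = 14 bits


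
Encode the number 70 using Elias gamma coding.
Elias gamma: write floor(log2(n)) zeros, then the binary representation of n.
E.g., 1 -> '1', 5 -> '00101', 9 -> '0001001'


num_bits = floor(log2(70)) + 1 = 7
leading_zeros = num_bits - 1 = 6
binary(70) = 1000110

Elias gamma(70) = '000000' + '1000110' = 0000001000110 (13 bits)


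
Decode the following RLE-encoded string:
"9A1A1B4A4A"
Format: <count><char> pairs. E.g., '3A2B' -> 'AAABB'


Expanding each <count><char> pair:
  9A -> 'AAAAAAAAA'
  1A -> 'A'
  1B -> 'B'
  4A -> 'AAAA'
  4A -> 'AAAA'

Decoded = AAAAAAAAAABAAAAAAAA


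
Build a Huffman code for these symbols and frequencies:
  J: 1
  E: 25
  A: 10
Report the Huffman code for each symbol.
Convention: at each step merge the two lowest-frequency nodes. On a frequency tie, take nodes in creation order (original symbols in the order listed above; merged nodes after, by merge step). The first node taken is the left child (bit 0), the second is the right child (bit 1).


Huffman tree construction:
Step 1: Merge J(1) + A(10) = 11
Step 2: Merge (J+A)(11) + E(25) = 36
Read each symbol's code off the tree from the root (left child = 0, right child = 1).

Codes:
  J: 00 (length 2)
  E: 1 (length 1)
  A: 01 (length 2)
Average code length: 47/36 = 1.3056 bits/symbol


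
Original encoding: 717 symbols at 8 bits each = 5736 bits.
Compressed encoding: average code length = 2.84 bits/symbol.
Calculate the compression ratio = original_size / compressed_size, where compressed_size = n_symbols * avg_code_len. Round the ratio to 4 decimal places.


original_size = n_symbols * orig_bits = 717 * 8 = 5736 bits
compressed_size = n_symbols * avg_code_len = 717 * 2.84 = 2036.28 bits
ratio = original_size / compressed_size = 5736 / 2036.28 = 2.8169

Compression ratio = 2.8169


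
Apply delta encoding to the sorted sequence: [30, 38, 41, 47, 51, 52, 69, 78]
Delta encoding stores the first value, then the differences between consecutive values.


First value: 30
Deltas:
  38 - 30 = 8
  41 - 38 = 3
  47 - 41 = 6
  51 - 47 = 4
  52 - 51 = 1
  69 - 52 = 17
  78 - 69 = 9


Delta encoded: [30, 8, 3, 6, 4, 1, 17, 9]


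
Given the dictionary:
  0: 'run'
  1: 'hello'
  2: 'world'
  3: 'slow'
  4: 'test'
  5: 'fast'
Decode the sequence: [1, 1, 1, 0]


Look up each index in the dictionary:
  1 -> 'hello'
  1 -> 'hello'
  1 -> 'hello'
  0 -> 'run'

Decoded: "hello hello hello run"


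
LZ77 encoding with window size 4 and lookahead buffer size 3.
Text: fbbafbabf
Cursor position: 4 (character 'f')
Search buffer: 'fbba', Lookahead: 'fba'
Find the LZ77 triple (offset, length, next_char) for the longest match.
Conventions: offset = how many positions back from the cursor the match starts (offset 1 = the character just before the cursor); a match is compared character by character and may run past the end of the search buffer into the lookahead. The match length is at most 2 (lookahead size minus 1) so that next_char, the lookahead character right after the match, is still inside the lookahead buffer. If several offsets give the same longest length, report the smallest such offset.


Try each offset into the search buffer:
  offset=1 (pos 3, char 'a'): match length 0
  offset=2 (pos 2, char 'b'): match length 0
  offset=3 (pos 1, char 'b'): match length 0
  offset=4 (pos 0, char 'f'): match length 2
Longest match has length 2 at offset 4.
next_char = character at position 4 + 2 = 6 -> 'a'

Best match: offset=4, length=2 (matching 'fb' starting at position 0)
LZ77 triple: (4, 2, 'a')


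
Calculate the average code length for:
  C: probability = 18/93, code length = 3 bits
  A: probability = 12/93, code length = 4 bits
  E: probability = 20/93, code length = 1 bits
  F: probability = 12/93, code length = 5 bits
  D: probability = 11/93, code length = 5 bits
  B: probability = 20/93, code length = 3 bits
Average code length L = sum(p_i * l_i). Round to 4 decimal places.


Weighted contributions p_i * l_i:
  C: (18/93) * 3 = 54/93
  A: (12/93) * 4 = 48/93
  E: (20/93) * 1 = 20/93
  F: (12/93) * 5 = 60/93
  D: (11/93) * 5 = 55/93
  B: (20/93) * 3 = 60/93
Sum = (54 + 48 + 20 + 60 + 55 + 60)/93 = 297/93

L = 297/93 = 3.1935 bits/symbol


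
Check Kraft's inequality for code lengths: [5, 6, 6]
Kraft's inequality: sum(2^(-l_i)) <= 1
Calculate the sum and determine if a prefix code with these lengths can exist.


Sum = 2^(-5) + 2^(-6) + 2^(-6)
    = 0.03125 + 0.015625 + 0.015625
    = 4/64 = 0.0625
Since 0.0625 <= 1, Kraft's inequality IS satisfied.
A prefix code with these lengths CAN exist.

Kraft sum = 0.0625. Satisfied.


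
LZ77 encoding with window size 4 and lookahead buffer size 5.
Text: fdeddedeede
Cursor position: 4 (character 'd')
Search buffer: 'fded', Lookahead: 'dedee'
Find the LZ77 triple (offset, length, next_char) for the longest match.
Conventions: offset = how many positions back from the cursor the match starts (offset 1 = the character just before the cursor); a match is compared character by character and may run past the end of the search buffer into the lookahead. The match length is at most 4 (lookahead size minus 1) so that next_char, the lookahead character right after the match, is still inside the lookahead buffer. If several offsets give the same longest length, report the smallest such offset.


Try each offset into the search buffer:
  offset=1 (pos 3, char 'd'): match length 1
  offset=2 (pos 2, char 'e'): match length 0
  offset=3 (pos 1, char 'd'): match length 3
  offset=4 (pos 0, char 'f'): match length 0
Longest match has length 3 at offset 3.
next_char = character at position 4 + 3 = 7 -> 'e'

Best match: offset=3, length=3 (matching 'ded' starting at position 1)
LZ77 triple: (3, 3, 'e')


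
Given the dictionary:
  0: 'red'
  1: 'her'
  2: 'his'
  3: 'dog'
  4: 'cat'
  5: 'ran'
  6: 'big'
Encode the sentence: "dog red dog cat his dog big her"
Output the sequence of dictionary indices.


Look up each word in the dictionary:
  'dog' -> 3
  'red' -> 0
  'dog' -> 3
  'cat' -> 4
  'his' -> 2
  'dog' -> 3
  'big' -> 6
  'her' -> 1

Encoded: [3, 0, 3, 4, 2, 3, 6, 1]


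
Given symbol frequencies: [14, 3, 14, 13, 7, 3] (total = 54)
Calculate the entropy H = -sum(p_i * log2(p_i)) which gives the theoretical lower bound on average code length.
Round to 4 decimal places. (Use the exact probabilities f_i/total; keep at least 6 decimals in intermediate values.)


Per-symbol terms -p_i * log2(p_i) with p_i = f_i/54:
  p = 14/54 = 0.259259: log2(p) = -1.947533, -p*log2(p) = 0.504916
  p = 3/54 = 0.055556: log2(p) = -4.169925, -p*log2(p) = 0.231663
  p = 14/54 = 0.259259: log2(p) = -1.947533, -p*log2(p) = 0.504916
  p = 13/54 = 0.240741: log2(p) = -2.054448, -p*log2(p) = 0.494589
  p = 7/54 = 0.129630: log2(p) = -2.947533, -p*log2(p) = 0.382088
  p = 3/54 = 0.055556: log2(p) = -4.169925, -p*log2(p) = 0.231663
H = 0.504916 + 0.231663 + 0.504916 + 0.494589 + 0.382088 + 0.231663 = 2.349835

H = 2.3498 bits/symbol


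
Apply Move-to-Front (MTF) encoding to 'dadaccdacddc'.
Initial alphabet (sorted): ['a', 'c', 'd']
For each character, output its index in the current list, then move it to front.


MTF encoding:
'd': index 2 in ['a', 'c', 'd'] -> ['d', 'a', 'c']
'a': index 1 in ['d', 'a', 'c'] -> ['a', 'd', 'c']
'd': index 1 in ['a', 'd', 'c'] -> ['d', 'a', 'c']
'a': index 1 in ['d', 'a', 'c'] -> ['a', 'd', 'c']
'c': index 2 in ['a', 'd', 'c'] -> ['c', 'a', 'd']
'c': index 0 in ['c', 'a', 'd'] -> ['c', 'a', 'd']
'd': index 2 in ['c', 'a', 'd'] -> ['d', 'c', 'a']
'a': index 2 in ['d', 'c', 'a'] -> ['a', 'd', 'c']
'c': index 2 in ['a', 'd', 'c'] -> ['c', 'a', 'd']
'd': index 2 in ['c', 'a', 'd'] -> ['d', 'c', 'a']
'd': index 0 in ['d', 'c', 'a'] -> ['d', 'c', 'a']
'c': index 1 in ['d', 'c', 'a'] -> ['c', 'd', 'a']


Output: [2, 1, 1, 1, 2, 0, 2, 2, 2, 2, 0, 1]


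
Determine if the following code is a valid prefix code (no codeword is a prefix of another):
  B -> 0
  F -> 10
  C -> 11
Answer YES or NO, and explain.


Checking each pair (does one codeword prefix another?):
  B='0' vs F='10': no prefix
  B='0' vs C='11': no prefix
  F='10' vs B='0': no prefix
  F='10' vs C='11': no prefix
  C='11' vs B='0': no prefix
  C='11' vs F='10': no prefix
No violation found over all pairs.

YES -- this is a valid prefix code. No codeword is a prefix of any other codeword.


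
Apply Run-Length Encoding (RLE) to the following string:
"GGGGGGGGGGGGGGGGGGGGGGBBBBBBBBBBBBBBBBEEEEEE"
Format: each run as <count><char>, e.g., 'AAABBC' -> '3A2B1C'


Scanning runs left to right:
  i=0: run of 'G' x 22 -> '22G'
  i=22: run of 'B' x 16 -> '16B'
  i=38: run of 'E' x 6 -> '6E'

RLE = 22G16B6E


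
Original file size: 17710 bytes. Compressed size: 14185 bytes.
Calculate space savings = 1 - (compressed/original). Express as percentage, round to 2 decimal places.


ratio = compressed/original = 14185/17710 = 0.80096
savings = 1 - ratio = 1 - 0.80096 = 0.19904
as a percentage: 0.19904 * 100 = 19.9%

Space savings = 1 - 14185/17710 = 19.9%


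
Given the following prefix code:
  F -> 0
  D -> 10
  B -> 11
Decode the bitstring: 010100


Decoding step by step:
Bits 0 -> F
Bits 10 -> D
Bits 10 -> D
Bits 0 -> F


Decoded message: FDDF


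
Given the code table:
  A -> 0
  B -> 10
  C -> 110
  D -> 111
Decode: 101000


Decoding:
10 -> B
10 -> B
0 -> A
0 -> A


Result: BBAA


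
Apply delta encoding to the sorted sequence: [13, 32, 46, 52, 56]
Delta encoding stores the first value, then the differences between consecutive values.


First value: 13
Deltas:
  32 - 13 = 19
  46 - 32 = 14
  52 - 46 = 6
  56 - 52 = 4


Delta encoded: [13, 19, 14, 6, 4]


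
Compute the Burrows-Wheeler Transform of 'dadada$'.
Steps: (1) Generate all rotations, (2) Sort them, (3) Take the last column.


Rotations (sorted):
  0: $dadada -> last char: a
  1: a$dadad -> last char: d
  2: ada$dad -> last char: d
  3: adada$d -> last char: d
  4: da$dada -> last char: a
  5: dada$da -> last char: a
  6: dadada$ -> last char: $


BWT = adddaa$


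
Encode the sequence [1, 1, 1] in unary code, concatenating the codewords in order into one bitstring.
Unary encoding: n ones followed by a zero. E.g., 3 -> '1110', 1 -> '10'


Encode each number as n ones followed by a terminating 0:
  1 -> 10 (2 bits)
  1 -> 10 (2 bits)
  1 -> 10 (2 bits)
Total length = 2 + 2 + 2 = 6 bits.

Unary([1, 1, 1]) = 101010 (6 bits)


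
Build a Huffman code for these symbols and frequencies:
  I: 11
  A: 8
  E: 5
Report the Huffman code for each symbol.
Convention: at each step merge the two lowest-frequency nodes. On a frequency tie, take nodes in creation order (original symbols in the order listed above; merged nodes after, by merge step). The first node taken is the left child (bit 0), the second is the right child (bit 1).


Huffman tree construction:
Step 1: Merge E(5) + A(8) = 13
Step 2: Merge I(11) + (E+A)(13) = 24
Read each symbol's code off the tree from the root (left child = 0, right child = 1).

Codes:
  I: 0 (length 1)
  A: 11 (length 2)
  E: 10 (length 2)
Average code length: 37/24 = 1.5417 bits/symbol


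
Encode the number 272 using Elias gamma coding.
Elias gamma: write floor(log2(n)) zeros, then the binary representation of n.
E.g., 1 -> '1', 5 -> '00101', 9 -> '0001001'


num_bits = floor(log2(272)) + 1 = 9
leading_zeros = num_bits - 1 = 8
binary(272) = 100010000

Elias gamma(272) = '00000000' + '100010000' = 00000000100010000 (17 bits)


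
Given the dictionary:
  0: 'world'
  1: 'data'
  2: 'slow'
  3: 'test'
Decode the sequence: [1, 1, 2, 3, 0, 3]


Look up each index in the dictionary:
  1 -> 'data'
  1 -> 'data'
  2 -> 'slow'
  3 -> 'test'
  0 -> 'world'
  3 -> 'test'

Decoded: "data data slow test world test"


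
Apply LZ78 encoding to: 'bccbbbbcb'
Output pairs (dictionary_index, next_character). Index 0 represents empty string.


LZ78 encoding steps:
Dictionary: {0: ''}
Step 1: w='' (idx 0), next='b' -> output (0, 'b'), add 'b' as idx 1
Step 2: w='' (idx 0), next='c' -> output (0, 'c'), add 'c' as idx 2
Step 3: w='c' (idx 2), next='b' -> output (2, 'b'), add 'cb' as idx 3
Step 4: w='b' (idx 1), next='b' -> output (1, 'b'), add 'bb' as idx 4
Step 5: w='b' (idx 1), next='c' -> output (1, 'c'), add 'bc' as idx 5
Step 6: w='b' (idx 1), end of input -> output (1, '')


Encoded: [(0, 'b'), (0, 'c'), (2, 'b'), (1, 'b'), (1, 'c'), (1, '')]


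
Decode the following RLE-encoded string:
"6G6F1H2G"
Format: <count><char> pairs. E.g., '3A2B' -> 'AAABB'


Expanding each <count><char> pair:
  6G -> 'GGGGGG'
  6F -> 'FFFFFF'
  1H -> 'H'
  2G -> 'GG'

Decoded = GGGGGGFFFFFFHGG


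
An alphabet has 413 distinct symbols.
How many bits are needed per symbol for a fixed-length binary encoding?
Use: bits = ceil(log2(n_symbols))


log2(413) = 8.69
Bracket: 2^8 = 256 < 413 <= 2^9 = 512
So ceil(log2(413)) = 9

bits = ceil(log2(413)) = ceil(8.69) = 9 bits


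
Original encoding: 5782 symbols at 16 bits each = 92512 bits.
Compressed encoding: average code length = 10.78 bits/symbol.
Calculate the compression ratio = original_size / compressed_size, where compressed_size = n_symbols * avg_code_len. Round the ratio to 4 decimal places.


original_size = n_symbols * orig_bits = 5782 * 16 = 92512 bits
compressed_size = n_symbols * avg_code_len = 5782 * 10.78 = 62329.96 bits
ratio = original_size / compressed_size = 92512 / 62329.96 = 1.4842

Compression ratio = 1.4842


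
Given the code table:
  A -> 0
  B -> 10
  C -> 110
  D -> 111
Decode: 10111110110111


Decoding:
10 -> B
111 -> D
110 -> C
110 -> C
111 -> D


Result: BDCCD


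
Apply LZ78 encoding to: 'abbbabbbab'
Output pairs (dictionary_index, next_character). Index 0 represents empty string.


LZ78 encoding steps:
Dictionary: {0: ''}
Step 1: w='' (idx 0), next='a' -> output (0, 'a'), add 'a' as idx 1
Step 2: w='' (idx 0), next='b' -> output (0, 'b'), add 'b' as idx 2
Step 3: w='b' (idx 2), next='b' -> output (2, 'b'), add 'bb' as idx 3
Step 4: w='a' (idx 1), next='b' -> output (1, 'b'), add 'ab' as idx 4
Step 5: w='bb' (idx 3), next='a' -> output (3, 'a'), add 'bba' as idx 5
Step 6: w='b' (idx 2), end of input -> output (2, '')


Encoded: [(0, 'a'), (0, 'b'), (2, 'b'), (1, 'b'), (3, 'a'), (2, '')]


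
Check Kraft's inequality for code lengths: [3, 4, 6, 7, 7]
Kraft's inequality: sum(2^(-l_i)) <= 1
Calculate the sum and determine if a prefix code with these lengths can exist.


Sum = 2^(-3) + 2^(-4) + 2^(-6) + 2^(-7) + 2^(-7)
    = 0.125 + 0.0625 + 0.015625 + 0.0078125 + 0.0078125
    = 28/128 = 0.21875
Since 0.21875 <= 1, Kraft's inequality IS satisfied.
A prefix code with these lengths CAN exist.

Kraft sum = 0.21875. Satisfied.


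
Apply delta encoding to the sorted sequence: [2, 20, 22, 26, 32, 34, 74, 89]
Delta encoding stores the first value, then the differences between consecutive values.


First value: 2
Deltas:
  20 - 2 = 18
  22 - 20 = 2
  26 - 22 = 4
  32 - 26 = 6
  34 - 32 = 2
  74 - 34 = 40
  89 - 74 = 15


Delta encoded: [2, 18, 2, 4, 6, 2, 40, 15]


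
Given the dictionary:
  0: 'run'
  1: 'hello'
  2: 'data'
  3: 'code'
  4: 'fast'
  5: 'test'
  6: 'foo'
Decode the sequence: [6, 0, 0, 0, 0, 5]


Look up each index in the dictionary:
  6 -> 'foo'
  0 -> 'run'
  0 -> 'run'
  0 -> 'run'
  0 -> 'run'
  5 -> 'test'

Decoded: "foo run run run run test"


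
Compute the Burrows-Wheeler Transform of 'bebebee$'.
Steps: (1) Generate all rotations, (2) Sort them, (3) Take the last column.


Rotations (sorted):
  0: $bebebee -> last char: e
  1: bebebee$ -> last char: $
  2: bebee$be -> last char: e
  3: bee$bebe -> last char: e
  4: e$bebebe -> last char: e
  5: ebebee$b -> last char: b
  6: ebee$beb -> last char: b
  7: ee$bebeb -> last char: b


BWT = e$eeebbb


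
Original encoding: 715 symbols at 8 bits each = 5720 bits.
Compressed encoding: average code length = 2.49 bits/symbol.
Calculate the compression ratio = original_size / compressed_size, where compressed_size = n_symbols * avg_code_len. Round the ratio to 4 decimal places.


original_size = n_symbols * orig_bits = 715 * 8 = 5720 bits
compressed_size = n_symbols * avg_code_len = 715 * 2.49 = 1780.35 bits
ratio = original_size / compressed_size = 5720 / 1780.35 = 3.2129

Compression ratio = 3.2129


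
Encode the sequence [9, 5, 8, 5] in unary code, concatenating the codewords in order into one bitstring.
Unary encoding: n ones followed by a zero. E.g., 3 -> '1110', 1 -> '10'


Encode each number as n ones followed by a terminating 0:
  9 -> 1111111110 (10 bits)
  5 -> 111110 (6 bits)
  8 -> 111111110 (9 bits)
  5 -> 111110 (6 bits)
Total length = 10 + 6 + 9 + 6 = 31 bits.

Unary([9, 5, 8, 5]) = 1111111110111110111111110111110 (31 bits)


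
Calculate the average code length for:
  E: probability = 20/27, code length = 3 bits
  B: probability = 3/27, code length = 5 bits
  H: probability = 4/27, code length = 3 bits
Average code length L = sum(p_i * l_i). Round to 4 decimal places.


Weighted contributions p_i * l_i:
  E: (20/27) * 3 = 60/27
  B: (3/27) * 5 = 15/27
  H: (4/27) * 3 = 12/27
Sum = (60 + 15 + 12)/27 = 87/27

L = 87/27 = 3.2222 bits/symbol


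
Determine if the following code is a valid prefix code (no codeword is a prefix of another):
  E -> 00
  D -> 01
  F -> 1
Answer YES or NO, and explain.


Checking each pair (does one codeword prefix another?):
  E='00' vs D='01': no prefix
  E='00' vs F='1': no prefix
  D='01' vs E='00': no prefix
  D='01' vs F='1': no prefix
  F='1' vs E='00': no prefix
  F='1' vs D='01': no prefix
No violation found over all pairs.

YES -- this is a valid prefix code. No codeword is a prefix of any other codeword.


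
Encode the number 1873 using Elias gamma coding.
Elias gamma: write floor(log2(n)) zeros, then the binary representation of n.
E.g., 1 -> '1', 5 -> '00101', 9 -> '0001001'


num_bits = floor(log2(1873)) + 1 = 11
leading_zeros = num_bits - 1 = 10
binary(1873) = 11101010001

Elias gamma(1873) = '0000000000' + '11101010001' = 000000000011101010001 (21 bits)


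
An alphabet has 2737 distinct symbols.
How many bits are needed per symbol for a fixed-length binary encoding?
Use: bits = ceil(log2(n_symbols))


log2(2737) = 11.4184
Bracket: 2^11 = 2048 < 2737 <= 2^12 = 4096
So ceil(log2(2737)) = 12

bits = ceil(log2(2737)) = ceil(11.4184) = 12 bits


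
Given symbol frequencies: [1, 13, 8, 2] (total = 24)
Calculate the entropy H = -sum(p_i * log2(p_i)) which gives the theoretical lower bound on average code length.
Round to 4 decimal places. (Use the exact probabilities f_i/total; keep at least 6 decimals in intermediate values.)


Per-symbol terms -p_i * log2(p_i) with p_i = f_i/24:
  p = 1/24 = 0.041667: log2(p) = -4.584963, -p*log2(p) = 0.191040
  p = 13/24 = 0.541667: log2(p) = -0.884523, -p*log2(p) = 0.479117
  p = 8/24 = 0.333333: log2(p) = -1.584963, -p*log2(p) = 0.528321
  p = 2/24 = 0.083333: log2(p) = -3.584963, -p*log2(p) = 0.298747
H = 0.191040 + 0.479117 + 0.528321 + 0.298747 = 1.497225

H = 1.4972 bits/symbol


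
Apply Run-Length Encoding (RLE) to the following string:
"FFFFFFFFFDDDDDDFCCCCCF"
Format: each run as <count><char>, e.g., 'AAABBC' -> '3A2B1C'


Scanning runs left to right:
  i=0: run of 'F' x 9 -> '9F'
  i=9: run of 'D' x 6 -> '6D'
  i=15: run of 'F' x 1 -> '1F'
  i=16: run of 'C' x 5 -> '5C'
  i=21: run of 'F' x 1 -> '1F'

RLE = 9F6D1F5C1F


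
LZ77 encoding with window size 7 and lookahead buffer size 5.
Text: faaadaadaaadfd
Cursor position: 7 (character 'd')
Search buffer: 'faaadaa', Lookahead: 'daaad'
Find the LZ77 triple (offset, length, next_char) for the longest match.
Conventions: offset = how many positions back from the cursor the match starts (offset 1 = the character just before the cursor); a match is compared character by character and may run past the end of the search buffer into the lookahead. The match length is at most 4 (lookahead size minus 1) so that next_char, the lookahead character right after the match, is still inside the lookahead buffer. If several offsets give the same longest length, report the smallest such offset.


Try each offset into the search buffer:
  offset=1 (pos 6, char 'a'): match length 0
  offset=2 (pos 5, char 'a'): match length 0
  offset=3 (pos 4, char 'd'): match length 3
  offset=4 (pos 3, char 'a'): match length 0
  offset=5 (pos 2, char 'a'): match length 0
  offset=6 (pos 1, char 'a'): match length 0
  offset=7 (pos 0, char 'f'): match length 0
Longest match has length 3 at offset 3.
next_char = character at position 7 + 3 = 10 -> 'a'

Best match: offset=3, length=3 (matching 'daa' starting at position 4)
LZ77 triple: (3, 3, 'a')


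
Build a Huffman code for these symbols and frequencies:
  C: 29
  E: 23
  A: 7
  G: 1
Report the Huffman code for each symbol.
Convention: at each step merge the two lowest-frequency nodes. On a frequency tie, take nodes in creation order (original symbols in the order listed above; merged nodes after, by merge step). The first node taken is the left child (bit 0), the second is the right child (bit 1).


Huffman tree construction:
Step 1: Merge G(1) + A(7) = 8
Step 2: Merge (G+A)(8) + E(23) = 31
Step 3: Merge C(29) + ((G+A)+E)(31) = 60
Read each symbol's code off the tree from the root (left child = 0, right child = 1).

Codes:
  C: 0 (length 1)
  E: 11 (length 2)
  A: 101 (length 3)
  G: 100 (length 3)
Average code length: 99/60 = 1.6500 bits/symbol


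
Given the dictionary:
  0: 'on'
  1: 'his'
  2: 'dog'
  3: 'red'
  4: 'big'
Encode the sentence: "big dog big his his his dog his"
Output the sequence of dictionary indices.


Look up each word in the dictionary:
  'big' -> 4
  'dog' -> 2
  'big' -> 4
  'his' -> 1
  'his' -> 1
  'his' -> 1
  'dog' -> 2
  'his' -> 1

Encoded: [4, 2, 4, 1, 1, 1, 2, 1]


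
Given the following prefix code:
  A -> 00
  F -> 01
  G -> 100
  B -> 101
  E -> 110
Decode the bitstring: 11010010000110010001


Decoding step by step:
Bits 110 -> E
Bits 100 -> G
Bits 100 -> G
Bits 00 -> A
Bits 110 -> E
Bits 01 -> F
Bits 00 -> A
Bits 01 -> F


Decoded message: EGGAEFAF


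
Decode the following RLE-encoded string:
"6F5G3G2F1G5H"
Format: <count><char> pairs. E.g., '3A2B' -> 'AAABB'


Expanding each <count><char> pair:
  6F -> 'FFFFFF'
  5G -> 'GGGGG'
  3G -> 'GGG'
  2F -> 'FF'
  1G -> 'G'
  5H -> 'HHHHH'

Decoded = FFFFFFGGGGGGGGFFGHHHHH


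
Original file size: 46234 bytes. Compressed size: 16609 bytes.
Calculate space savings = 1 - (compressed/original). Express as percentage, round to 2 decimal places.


ratio = compressed/original = 16609/46234 = 0.359238
savings = 1 - ratio = 1 - 0.359238 = 0.640762
as a percentage: 0.640762 * 100 = 64.08%

Space savings = 1 - 16609/46234 = 64.08%


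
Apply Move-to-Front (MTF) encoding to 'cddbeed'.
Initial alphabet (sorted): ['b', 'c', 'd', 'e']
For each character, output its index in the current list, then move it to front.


MTF encoding:
'c': index 1 in ['b', 'c', 'd', 'e'] -> ['c', 'b', 'd', 'e']
'd': index 2 in ['c', 'b', 'd', 'e'] -> ['d', 'c', 'b', 'e']
'd': index 0 in ['d', 'c', 'b', 'e'] -> ['d', 'c', 'b', 'e']
'b': index 2 in ['d', 'c', 'b', 'e'] -> ['b', 'd', 'c', 'e']
'e': index 3 in ['b', 'd', 'c', 'e'] -> ['e', 'b', 'd', 'c']
'e': index 0 in ['e', 'b', 'd', 'c'] -> ['e', 'b', 'd', 'c']
'd': index 2 in ['e', 'b', 'd', 'c'] -> ['d', 'e', 'b', 'c']


Output: [1, 2, 0, 2, 3, 0, 2]


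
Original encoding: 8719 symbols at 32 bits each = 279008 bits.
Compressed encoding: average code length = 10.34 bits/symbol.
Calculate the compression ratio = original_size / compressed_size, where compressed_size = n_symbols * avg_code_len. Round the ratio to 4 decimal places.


original_size = n_symbols * orig_bits = 8719 * 32 = 279008 bits
compressed_size = n_symbols * avg_code_len = 8719 * 10.34 = 90154.46 bits
ratio = original_size / compressed_size = 279008 / 90154.46 = 3.0948

Compression ratio = 3.0948


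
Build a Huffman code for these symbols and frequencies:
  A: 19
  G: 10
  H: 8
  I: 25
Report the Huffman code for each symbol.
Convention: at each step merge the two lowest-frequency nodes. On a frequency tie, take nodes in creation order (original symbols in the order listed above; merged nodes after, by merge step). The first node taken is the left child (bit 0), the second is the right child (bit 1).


Huffman tree construction:
Step 1: Merge H(8) + G(10) = 18
Step 2: Merge (H+G)(18) + A(19) = 37
Step 3: Merge I(25) + ((H+G)+A)(37) = 62
Read each symbol's code off the tree from the root (left child = 0, right child = 1).

Codes:
  A: 11 (length 2)
  G: 101 (length 3)
  H: 100 (length 3)
  I: 0 (length 1)
Average code length: 117/62 = 1.8871 bits/symbol
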